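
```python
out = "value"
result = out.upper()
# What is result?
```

Trace:
`out = "value"` → out = 'value'
`result = out.upper()` → result = 'VALUE'
So result = 'VALUE'

Answer: 'VALUE'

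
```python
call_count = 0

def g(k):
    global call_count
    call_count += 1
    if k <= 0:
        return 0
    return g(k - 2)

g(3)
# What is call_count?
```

Linear recursion stepping by 2: 3 calls from k=3 down to ≤0.

Answer: 3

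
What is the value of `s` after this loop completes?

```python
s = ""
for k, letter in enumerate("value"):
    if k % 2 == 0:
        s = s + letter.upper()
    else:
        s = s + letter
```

Uppercase even positions in 'value'
`s` takes the values: "" → "V" → "Va" → "VaL" → "VaLu" → "VaLuE"

Answer: "VaLuE"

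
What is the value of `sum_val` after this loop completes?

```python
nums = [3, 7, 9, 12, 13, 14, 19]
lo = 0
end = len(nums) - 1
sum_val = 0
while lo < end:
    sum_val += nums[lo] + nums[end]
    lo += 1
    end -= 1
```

Sum of pairs from ends
`sum_val` takes the values: 0 → 22 → 43 → 65

Answer: 65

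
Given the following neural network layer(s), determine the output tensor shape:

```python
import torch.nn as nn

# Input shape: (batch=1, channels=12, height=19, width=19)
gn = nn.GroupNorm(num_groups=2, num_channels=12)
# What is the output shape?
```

Input: (1, 12, 19, 19) -> Output: (1, 12, 19, 19)

Answer: (1, 12, 19, 19)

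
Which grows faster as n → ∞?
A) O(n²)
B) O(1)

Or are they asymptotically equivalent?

O(n²) vs O(1): Higher order terms dominate.

Answer: A) O(n²) grows faster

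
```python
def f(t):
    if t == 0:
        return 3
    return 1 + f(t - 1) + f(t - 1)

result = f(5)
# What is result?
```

f(t) = 1 + 2·f(t-1), f(0)=3. Closed form: (3+1)·2^5 - 1 = 127.

Answer: 127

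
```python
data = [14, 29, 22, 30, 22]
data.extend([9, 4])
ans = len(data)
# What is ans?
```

Trace:
`data = [14, 29, 22, 30, 22]` → data = [14, 29, 22, 30, 22]
`data.extend([9, 4])` → data = [14, 29, 22, 30, 22, 9, 4]
`ans = len(data)` → ans = 7
So ans = 7

Answer: 7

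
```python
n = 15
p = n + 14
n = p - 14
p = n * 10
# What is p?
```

Trace:
`n = 15` → n = 15
`p = n + 14` → p = 29
`n = p - 14` → n = 15
`p = n * 10` → p = 150
So p = 150

Answer: 150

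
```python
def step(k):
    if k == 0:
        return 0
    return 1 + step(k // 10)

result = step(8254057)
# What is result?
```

Count of digits of 8254057: 7

Answer: 7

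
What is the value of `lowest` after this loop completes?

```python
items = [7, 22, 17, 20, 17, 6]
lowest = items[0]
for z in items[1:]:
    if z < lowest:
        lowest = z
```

Minimum of [7, 22, 17, 20, 17, 6]
`lowest` takes the values: 7 → 6

Answer: 6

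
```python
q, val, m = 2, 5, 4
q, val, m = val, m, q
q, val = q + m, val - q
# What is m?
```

Trace:
`q, val, m = 2, 5, 4` → q = 2; val = 5; m = 4
`q, val, m = val, m, q` → q = 5; val = 4; m = 2
`q, val = q + m, val - q` → q = 7; val = -1
So m = 2

Answer: 2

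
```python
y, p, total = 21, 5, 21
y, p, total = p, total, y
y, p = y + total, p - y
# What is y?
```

Trace:
`y, p, total = 21, 5, 21` → y = 21; p = 5; total = 21
`y, p, total = p, total, y` → y = 5; p = 21; total = 21
`y, p = y + total, p - y` → y = 26; p = 16
So y = 26

Answer: 26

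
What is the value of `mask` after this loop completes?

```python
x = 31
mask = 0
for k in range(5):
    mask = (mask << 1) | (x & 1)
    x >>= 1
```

Reverse lowest 5 bits of 31
`mask` takes the values: 0 → 1 → 3 → 7 → 15 → 31

Answer: 31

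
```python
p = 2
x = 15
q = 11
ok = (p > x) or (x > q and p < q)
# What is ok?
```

Trace:
`p = 2` → p = 2
`x = 15` → x = 15
`q = 11` → q = 11
`ok = (p > x) or (x > q and p < q)` → ok = True
So ok = True

Answer: True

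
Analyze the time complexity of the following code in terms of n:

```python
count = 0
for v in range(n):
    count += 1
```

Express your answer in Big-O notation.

Each loop level contributes: n. Multiplying the contributions gives O(n).

Answer: O(n)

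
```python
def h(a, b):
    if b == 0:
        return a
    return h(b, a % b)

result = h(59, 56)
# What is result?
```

h(59, 56) -> h(56, 3) -> h(3, 2) -> h(2, 1) -> h(1, 0) -> 1

Answer: 1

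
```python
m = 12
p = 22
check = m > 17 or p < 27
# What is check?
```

Trace:
`m = 12` → m = 12
`p = 22` → p = 22
`check = m > 17 or p < 27` → check = True
So check = True

Answer: True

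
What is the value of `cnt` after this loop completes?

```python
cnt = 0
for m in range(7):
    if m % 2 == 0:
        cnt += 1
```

Count numbers divisible by 2 in range(7)
`cnt` takes the values: 0 → 1 → 2 → 3 → 4

Answer: 4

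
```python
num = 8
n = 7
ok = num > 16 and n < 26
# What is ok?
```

Trace:
`num = 8` → num = 8
`n = 7` → n = 7
`ok = num > 16 and n < 26` → ok = False
So ok = False

Answer: False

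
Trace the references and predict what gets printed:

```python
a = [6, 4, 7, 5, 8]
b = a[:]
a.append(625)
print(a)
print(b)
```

Key concept: slice [:] creates copy.
Step by step:
`a = [6, 4, 7, 5, 8]` → a = [6, 4, 7, 5, 8]
`b = a[:]` → b = [6, 4, 7, 5, 8]
`a.append(625)` → a = [6, 4, 7, 5, 8, 625]
`print(a)` → prints [6, 4, 7, 5, 8, 625]
`print(b)` → prints [6, 4, 7, 5, 8]

Answer:
[6, 4, 7, 5, 8, 625]
[6, 4, 7, 5, 8]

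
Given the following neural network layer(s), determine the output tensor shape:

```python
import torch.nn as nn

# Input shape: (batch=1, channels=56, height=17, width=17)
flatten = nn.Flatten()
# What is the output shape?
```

Input: (1, 56, 17, 17) -> Output: (1, 16184)

Answer: (1, 16184)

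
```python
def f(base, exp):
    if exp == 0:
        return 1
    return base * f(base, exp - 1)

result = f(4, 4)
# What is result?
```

f(4, 4) = 4 * 4 * 4 * 4 = 256

Answer: 256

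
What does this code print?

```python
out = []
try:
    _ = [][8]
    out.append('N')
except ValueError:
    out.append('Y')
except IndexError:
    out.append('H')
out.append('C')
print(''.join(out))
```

Execution trace: 'H' (except IndexError) → 'C' (after the try/except). Output: HC

Answer: HC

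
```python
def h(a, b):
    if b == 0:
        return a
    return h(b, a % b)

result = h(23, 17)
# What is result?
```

h(23, 17) -> h(17, 6) -> h(6, 5) -> h(5, 1) -> h(1, 0) -> 1

Answer: 1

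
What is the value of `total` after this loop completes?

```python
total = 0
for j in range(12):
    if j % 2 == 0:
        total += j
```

Sum of even numbers 0 to 11
`total` takes the values: 0 → 2 → 6 → 12 → 20 → 30

Answer: 30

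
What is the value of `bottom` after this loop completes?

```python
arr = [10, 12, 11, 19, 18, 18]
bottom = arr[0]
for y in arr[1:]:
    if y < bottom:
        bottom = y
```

Minimum of [10, 12, 11, 19, 18, 18]
`bottom` takes the values: 10

Answer: 10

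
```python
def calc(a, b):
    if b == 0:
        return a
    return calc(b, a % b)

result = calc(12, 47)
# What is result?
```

calc(12, 47) -> calc(47, 12) -> calc(12, 11) -> calc(11, 1) -> calc(1, 0) -> 1

Answer: 1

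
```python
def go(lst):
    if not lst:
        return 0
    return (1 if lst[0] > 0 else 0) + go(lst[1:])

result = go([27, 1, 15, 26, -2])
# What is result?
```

Count of positive elements in [27, 1, 15, 26, -2] = 4

Answer: 4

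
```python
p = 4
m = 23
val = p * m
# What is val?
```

Trace:
`p = 4` → p = 4
`m = 23` → m = 23
`val = p * m` → val = 92
So val = 92

Answer: 92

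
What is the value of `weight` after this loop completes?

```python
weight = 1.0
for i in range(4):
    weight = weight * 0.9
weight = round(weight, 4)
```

Exponential decay: 1.0 * 0.9^4
`weight` takes the values: 1.0 → 0.9 → 0.81 → 0.729 → 0.6561

Answer: 0.6561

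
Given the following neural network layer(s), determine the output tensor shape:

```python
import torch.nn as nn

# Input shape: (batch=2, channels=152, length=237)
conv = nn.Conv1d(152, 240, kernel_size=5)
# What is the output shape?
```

Input: (2, 152, 237) -> Output: (2, 240, 233)

Answer: (2, 240, 233)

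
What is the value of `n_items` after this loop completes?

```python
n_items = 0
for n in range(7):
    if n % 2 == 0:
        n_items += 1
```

Count numbers divisible by 2 in range(7)
`n_items` takes the values: 0 → 1 → 2 → 3 → 4

Answer: 4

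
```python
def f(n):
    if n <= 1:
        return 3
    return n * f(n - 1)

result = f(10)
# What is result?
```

f(10) = 10 * 9 * 8 * 7 * 6 * 5 * 4 * 3 * 2 * 3 = 10886400

Answer: 10886400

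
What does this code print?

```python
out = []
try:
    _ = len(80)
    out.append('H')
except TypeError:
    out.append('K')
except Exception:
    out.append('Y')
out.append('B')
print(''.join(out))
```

Execution trace: 'K' (except TypeError) → 'B' (after the try/except). Output: KB

Answer: KB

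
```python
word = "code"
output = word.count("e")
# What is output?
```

Trace:
`word = "code"` → word = 'code'
`output = word.count("e")` → output = 1
So output = 1

Answer: 1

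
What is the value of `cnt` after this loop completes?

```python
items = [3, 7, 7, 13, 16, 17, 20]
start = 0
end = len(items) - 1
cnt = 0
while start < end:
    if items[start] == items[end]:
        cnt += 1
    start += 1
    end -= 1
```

Count matching pairs from ends
`cnt` takes the values: 0

Answer: 0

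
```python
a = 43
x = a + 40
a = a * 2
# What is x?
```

Trace:
`a = 43` → a = 43
`x = a + 40` → x = 83
`a = a * 2` → a = 86
So x = 83

Answer: 83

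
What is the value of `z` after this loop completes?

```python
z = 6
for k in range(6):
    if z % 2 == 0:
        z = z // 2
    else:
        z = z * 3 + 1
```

Collatz-style transformation from 6
`z` takes the values: 6 → 3 → 10 → 5 → 16 → 8 → 4

Answer: 4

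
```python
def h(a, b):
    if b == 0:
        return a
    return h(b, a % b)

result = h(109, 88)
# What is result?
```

h(109, 88) -> h(88, 21) -> h(21, 4) -> h(4, 1) -> h(1, 0) -> 1

Answer: 1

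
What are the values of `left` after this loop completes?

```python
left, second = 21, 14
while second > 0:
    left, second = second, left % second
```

GCD of 21 and 14
`left` takes the values: 21 → 14 → 7

Answer: 7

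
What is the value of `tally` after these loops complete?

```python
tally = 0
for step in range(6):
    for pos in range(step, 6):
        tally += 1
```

Upper triangle: 6 + 5 + ... + 1
`tally` takes the values: 0 → 1 → 2 → 3 → 4 → 5 → 6 → 7 → 8 → 9 → 10 → 11 → 12 → 13 → 14 → 15 → 16 → 17 → 18 → 19 → 20 → 21

Answer: 21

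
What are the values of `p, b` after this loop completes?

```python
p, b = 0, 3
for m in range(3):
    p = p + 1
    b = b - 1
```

p goes 0→3, b goes 3→0
`p, b` takes the values: (0, 3) → (1, 3) → (1, 2) → (2, 2) → (2, 1) → (3, 1) → (3, 0)

Answer: 3, 0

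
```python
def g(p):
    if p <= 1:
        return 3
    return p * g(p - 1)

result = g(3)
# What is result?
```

g(3) = 3 * 2 * 3 = 18

Answer: 18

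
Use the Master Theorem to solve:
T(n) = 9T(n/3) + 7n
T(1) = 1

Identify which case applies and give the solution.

a=9, b=3, f(n)=7n. log_3(9) = 2. Since c=1 < 2, Case 1 applies: T(n) = Θ(n^log_b(a)) = O(n^2).

Answer: O(n^2) - Case 1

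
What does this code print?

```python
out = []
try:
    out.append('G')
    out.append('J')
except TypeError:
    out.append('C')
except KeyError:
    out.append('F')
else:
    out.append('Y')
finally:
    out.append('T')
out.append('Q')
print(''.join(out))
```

Execution trace: 'G' (try body) → 'J' (try body, no exception) → 'Y' (else) → 'T' (finally) → 'Q' (after the try/except). Output: GJYTQ

Answer: GJYTQ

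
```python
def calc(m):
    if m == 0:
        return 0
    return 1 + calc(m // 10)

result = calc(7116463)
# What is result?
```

Count of digits of 7116463: 7

Answer: 7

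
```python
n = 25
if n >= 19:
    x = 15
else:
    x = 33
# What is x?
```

Trace:
`n = 25` → n = 25
`if n >= 19: ...` → n >= 19 is True → x = 15
So x = 15

Answer: 15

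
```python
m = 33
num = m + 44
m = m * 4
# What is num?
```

Trace:
`m = 33` → m = 33
`num = m + 44` → num = 77
`m = m * 4` → m = 132
So num = 77

Answer: 77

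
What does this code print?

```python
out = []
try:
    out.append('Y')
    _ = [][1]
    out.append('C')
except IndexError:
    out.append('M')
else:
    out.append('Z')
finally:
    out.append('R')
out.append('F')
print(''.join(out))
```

Execution trace: 'Y' (try body) → 'M' (except IndexError) → 'R' (finally) → 'F' (after the try/except). Output: YMRF

Answer: YMRF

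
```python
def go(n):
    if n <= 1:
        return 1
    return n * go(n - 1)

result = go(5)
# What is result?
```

go(5) = 5 * 4 * 3 * 2 * 1 = 120

Answer: 120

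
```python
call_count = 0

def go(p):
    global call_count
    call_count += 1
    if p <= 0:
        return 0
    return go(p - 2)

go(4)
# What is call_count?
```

Linear recursion stepping by 2: 3 calls from p=4 down to ≤0.

Answer: 3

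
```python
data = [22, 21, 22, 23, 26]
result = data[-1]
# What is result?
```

Trace:
`data = [22, 21, 22, 23, 26]` → data = [22, 21, 22, 23, 26]
`result = data[-1]` → result = 26
So result = 26

Answer: 26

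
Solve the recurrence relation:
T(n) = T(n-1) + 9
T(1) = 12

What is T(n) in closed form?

Unrolling: T(n) = T(1) + 9·(n-1) = 12 + 9(n-1) = 9n + 3.

Answer: T(n) = 9n + 3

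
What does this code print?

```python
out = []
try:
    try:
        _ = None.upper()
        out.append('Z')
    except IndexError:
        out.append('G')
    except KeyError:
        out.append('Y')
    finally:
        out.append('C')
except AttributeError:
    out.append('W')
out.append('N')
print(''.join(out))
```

Execution trace: 'C' (inner finally) → 'W' (outer except AttributeError) → 'N' (after the try/except). Output: CWN

Answer: CWN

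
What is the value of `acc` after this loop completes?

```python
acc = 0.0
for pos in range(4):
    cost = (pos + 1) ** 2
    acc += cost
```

Sum of squared losses 1² + 2² + ... + 4²
`acc` takes the values: 0.0 → 1.0 → 5.0 → 14.0 → 30.0

Answer: 30.0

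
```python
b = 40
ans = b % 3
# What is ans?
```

Trace:
`b = 40` → b = 40
`ans = b % 3` → ans = 1
So ans = 1

Answer: 1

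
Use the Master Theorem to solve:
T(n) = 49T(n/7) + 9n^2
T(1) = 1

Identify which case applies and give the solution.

a=49, b=7, f(n)=9n^2. log_7(49) = 2. Since c=2 = 2, Case 2 applies: T(n) = Θ(n^log_b(a) · log n) = O(n^2 log n).

Answer: O(n^2 log n) - Case 2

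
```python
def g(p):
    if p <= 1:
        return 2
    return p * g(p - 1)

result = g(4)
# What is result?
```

g(4) = 4 * 3 * 2 * 2 = 48

Answer: 48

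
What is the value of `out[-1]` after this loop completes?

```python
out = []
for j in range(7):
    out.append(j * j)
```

Last element of squares 0 to 6
`out` takes the values: [] → [0] → [0, 1] → [0, 1, 4] → [0, 1, 4, 9] → [0, 1, 4, 9, 16] → [0, 1, 4, 9, 16, 25] → [0, 1, 4, 9, 16, 25, 36]
So `out[-1]` = 36

Answer: 36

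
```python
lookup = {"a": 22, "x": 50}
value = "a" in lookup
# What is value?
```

Trace:
`lookup = {"a": 22, "x": 50}` → lookup = {'a': 22, 'x': 50}
`value = "a" in lookup` → value = True
So value = True

Answer: True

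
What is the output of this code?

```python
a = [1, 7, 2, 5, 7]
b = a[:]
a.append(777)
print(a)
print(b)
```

Key concept: slice [:] creates copy.
Step by step:
`a = [1, 7, 2, 5, 7]` → a = [1, 7, 2, 5, 7]
`b = a[:]` → b = [1, 7, 2, 5, 7]
`a.append(777)` → a = [1, 7, 2, 5, 7, 777]
`print(a)` → prints [1, 7, 2, 5, 7, 777]
`print(b)` → prints [1, 7, 2, 5, 7]

Answer:
[1, 7, 2, 5, 7, 777]
[1, 7, 2, 5, 7]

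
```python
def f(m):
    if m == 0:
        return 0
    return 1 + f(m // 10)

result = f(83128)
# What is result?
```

Count of digits of 83128: 5

Answer: 5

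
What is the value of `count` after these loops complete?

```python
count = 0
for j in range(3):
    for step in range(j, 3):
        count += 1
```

Upper triangle: 3 + 2 + ... + 1
`count` takes the values: 0 → 1 → 2 → 3 → 4 → 5 → 6

Answer: 6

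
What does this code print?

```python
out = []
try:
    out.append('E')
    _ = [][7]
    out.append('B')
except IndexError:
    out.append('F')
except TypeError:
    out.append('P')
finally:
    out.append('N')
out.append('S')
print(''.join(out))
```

Execution trace: 'E' (try body) → 'F' (except IndexError) → 'N' (finally) → 'S' (after the try/except). Output: EFNS

Answer: EFNS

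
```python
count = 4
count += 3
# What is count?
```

Trace:
`count = 4` → count = 4
`count += 3` → count = 7
So count = 7

Answer: 7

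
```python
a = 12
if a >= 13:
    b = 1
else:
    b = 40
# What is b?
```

Trace:
`a = 12` → a = 12
`if a >= 13: ...` → a >= 13 is False, take else branch → b = 40
So b = 40

Answer: 40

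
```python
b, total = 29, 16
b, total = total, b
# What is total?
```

Trace:
`b, total = 29, 16` → b = 29; total = 16
`b, total = total, b` → b = 16; total = 29
So total = 29

Answer: 29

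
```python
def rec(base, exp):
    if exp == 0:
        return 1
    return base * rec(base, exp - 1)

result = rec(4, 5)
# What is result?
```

rec(4, 5) = 4 * 4 * 4 * 4 * 4 = 1024

Answer: 1024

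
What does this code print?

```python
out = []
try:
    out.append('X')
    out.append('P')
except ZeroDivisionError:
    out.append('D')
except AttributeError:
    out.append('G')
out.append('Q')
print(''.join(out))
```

Execution trace: 'X' (try body) → 'P' (try body, no exception) → 'Q' (after the try/except). Output: XPQ

Answer: XPQ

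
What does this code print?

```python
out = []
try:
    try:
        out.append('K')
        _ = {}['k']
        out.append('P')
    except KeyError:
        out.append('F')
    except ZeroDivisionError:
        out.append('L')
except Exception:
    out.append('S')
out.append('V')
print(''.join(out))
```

Execution trace: 'K' (inner try body) → 'F' (inner except KeyError) → 'V' (after the try/except). Output: KFV

Answer: KFV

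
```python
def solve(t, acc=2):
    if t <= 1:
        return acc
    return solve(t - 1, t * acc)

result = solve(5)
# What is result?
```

Accumulator trace (n, acc): (5, 2) -> (4, 10) -> (3, 40) -> (2, 120) -> (1, 240) -> return 240

Answer: 240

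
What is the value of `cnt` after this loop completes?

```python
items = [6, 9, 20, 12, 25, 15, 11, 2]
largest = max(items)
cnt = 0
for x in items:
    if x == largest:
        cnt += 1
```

Count of max value 25 in [6, 9, 20, 12, 25, 15, 11, 2]
`cnt` takes the values: 0 → 1

Answer: 1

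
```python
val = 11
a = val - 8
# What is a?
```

Trace:
`val = 11` → val = 11
`a = val - 8` → a = 3
So a = 3

Answer: 3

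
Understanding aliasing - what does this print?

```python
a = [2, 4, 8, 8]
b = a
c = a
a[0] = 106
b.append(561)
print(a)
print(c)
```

Key concept: multiple aliases.
Step by step:
`a = [2, 4, 8, 8]` → a = [2, 4, 8, 8]
`b = a` → b = [2, 4, 8, 8] (same object as a)
`c = a` → c = [2, 4, 8, 8] (same object as a, b)
`a[0] = 106` → a = [106, 4, 8, 8] (same object as b, c); b = [106, 4, 8, 8] (same object as a, c); c = [106, 4, 8, 8] (same object as a, b)
`b.append(561)` → a = [106, 4, 8, 8, 561] (same object as b, c); b = [106, 4, 8, 8, 561] (same object as a, c); c = [106, 4, 8, 8, 561] (same object as a, b)
`print(a)` → prints [106, 4, 8, 8, 561]
`print(c)` → prints [106, 4, 8, 8, 561]

Answer:
[106, 4, 8, 8, 561]
[106, 4, 8, 8, 561]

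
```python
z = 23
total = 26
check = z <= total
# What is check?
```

Trace:
`z = 23` → z = 23
`total = 26` → total = 26
`check = z <= total` → check = True
So check = True

Answer: True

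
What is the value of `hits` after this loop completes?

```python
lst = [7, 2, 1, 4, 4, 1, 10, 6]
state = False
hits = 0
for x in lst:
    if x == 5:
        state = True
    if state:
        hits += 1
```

Count elements after first 5 in [7, 2, 1, 4, 4, 1, 10, 6]
`hits` takes the values: 0

Answer: 0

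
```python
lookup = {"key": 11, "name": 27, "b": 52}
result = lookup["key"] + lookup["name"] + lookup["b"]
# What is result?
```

Trace:
`lookup = {"key": 11, "name": 27, "b": 52}` → lookup = {'key': 11, 'name': 27, 'b': 52}
`result = lookup["key"] + lookup["name"] + lookup["b"]` → result = 90
So result = 90

Answer: 90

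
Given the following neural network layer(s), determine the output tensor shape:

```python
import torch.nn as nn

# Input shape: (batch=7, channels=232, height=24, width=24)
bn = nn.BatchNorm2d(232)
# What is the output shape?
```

Input: (7, 232, 24, 24) -> Output: (7, 232, 24, 24)

Answer: (7, 232, 24, 24)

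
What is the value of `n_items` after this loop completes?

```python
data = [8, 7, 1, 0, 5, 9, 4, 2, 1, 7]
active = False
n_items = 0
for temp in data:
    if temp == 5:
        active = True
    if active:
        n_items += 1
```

Count elements after first 5 in [8, 7, 1, 0, 5, 9, 4, 2, 1, 7]
`n_items` takes the values: 0 → 1 → 2 → 3 → 4 → 5 → 6

Answer: 6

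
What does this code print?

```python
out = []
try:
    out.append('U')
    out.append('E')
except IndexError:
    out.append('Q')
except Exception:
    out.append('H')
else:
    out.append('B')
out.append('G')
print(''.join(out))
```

Execution trace: 'U' (try body) → 'E' (try body, no exception) → 'B' (else) → 'G' (after the try/except). Output: UEBG

Answer: UEBG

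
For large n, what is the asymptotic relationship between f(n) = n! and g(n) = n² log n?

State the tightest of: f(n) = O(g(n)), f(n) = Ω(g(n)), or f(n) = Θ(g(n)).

n! vs n² log n: f(n) = Ω(g(n)) but not O(g(n)) — n! grows strictly faster than n² log n.

Answer: f(n) = Ω(g(n)) but not O(g(n)) — n! grows strictly faster than n² log n.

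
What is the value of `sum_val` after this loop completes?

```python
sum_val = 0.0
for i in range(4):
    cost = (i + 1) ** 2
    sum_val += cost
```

Sum of squared losses 1² + 2² + ... + 4²
`sum_val` takes the values: 0.0 → 1.0 → 5.0 → 14.0 → 30.0

Answer: 30.0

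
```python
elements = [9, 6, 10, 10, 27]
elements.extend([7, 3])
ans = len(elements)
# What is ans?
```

Trace:
`elements = [9, 6, 10, 10, 27]` → elements = [9, 6, 10, 10, 27]
`elements.extend([7, 3])` → elements = [9, 6, 10, 10, 27, 7, 3]
`ans = len(elements)` → ans = 7
So ans = 7

Answer: 7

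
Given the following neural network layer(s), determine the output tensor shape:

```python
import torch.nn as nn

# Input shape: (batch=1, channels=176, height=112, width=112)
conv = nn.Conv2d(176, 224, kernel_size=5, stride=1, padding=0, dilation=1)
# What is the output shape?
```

Input: (1, 176, 112, 112) -> Output: (1, 224, 108, 108)

Answer: (1, 224, 108, 108)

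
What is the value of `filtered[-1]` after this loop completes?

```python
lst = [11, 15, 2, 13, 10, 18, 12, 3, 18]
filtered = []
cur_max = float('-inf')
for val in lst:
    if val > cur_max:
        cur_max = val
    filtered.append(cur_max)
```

Running max ends at 18
`filtered` takes the values: [] → [11] → [11, 15] → [11, 15, 15] → [11, 15, 15, 15] → [11, 15, 15, 15, 15] → [11, 15, 15, 15, 15, 18] → [11, 15, 15, 15, 15, 18, 18] → [11, 15, 15, 15, 15, 18, 18, 18] → [11, 15, 15, 15, 15, 18, 18, 18, 18]
So `filtered[-1]` = 18

Answer: 18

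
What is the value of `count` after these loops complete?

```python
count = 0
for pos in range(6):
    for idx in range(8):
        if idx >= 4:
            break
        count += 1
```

Inner breaks at 4, outer runs 6 times
`count` takes the values: 0 → 1 → 2 → 3 → 4 → 5 → 6 → 7 → 8 → 9 → 10 → 11 → 12 → 13 → 14 → 15 → 16 → 17 → 18 → 19 → 20 → 21 → 22 → 23 → 24

Answer: 24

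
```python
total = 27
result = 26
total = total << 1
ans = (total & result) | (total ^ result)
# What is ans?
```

Trace:
`total = 27` → total = 27
`result = 26` → result = 26
`total = total << 1` → total = 54
`ans = (total & result) | (total ^ result)` → ans = 62
So ans = 62

Answer: 62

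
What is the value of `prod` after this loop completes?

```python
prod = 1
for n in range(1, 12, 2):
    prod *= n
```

Product of 1, 3, 5, ... up to 11
`prod` takes the values: 1 → 3 → 15 → 105 → 945 → 10395

Answer: 10395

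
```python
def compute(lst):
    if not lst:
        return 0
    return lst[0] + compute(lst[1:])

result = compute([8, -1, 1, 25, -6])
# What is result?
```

8 + (-1) + 1 + 25 + (-6) + 0 = 27

Answer: 27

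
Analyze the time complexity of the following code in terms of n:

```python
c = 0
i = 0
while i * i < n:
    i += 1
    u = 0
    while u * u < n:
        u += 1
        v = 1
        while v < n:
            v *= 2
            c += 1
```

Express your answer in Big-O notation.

Each loop level contributes: √n × √n × log n. Multiplying the contributions gives O(n log n).

Answer: O(n log n)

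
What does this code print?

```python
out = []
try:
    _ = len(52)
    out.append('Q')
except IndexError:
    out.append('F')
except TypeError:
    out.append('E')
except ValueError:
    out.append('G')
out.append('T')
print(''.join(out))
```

Execution trace: 'E' (except TypeError) → 'T' (after the try/except). Output: ET

Answer: ET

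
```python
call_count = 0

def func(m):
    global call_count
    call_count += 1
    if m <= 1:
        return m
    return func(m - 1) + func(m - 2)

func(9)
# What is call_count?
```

Calls(m) = 1 + Calls(m-1) + Calls(m-2); Calls(0)=Calls(1)=1. For m=9 this gives 109.

Answer: 109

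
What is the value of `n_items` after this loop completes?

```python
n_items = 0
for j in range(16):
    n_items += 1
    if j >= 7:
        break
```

Loop breaks when j reaches 7, n_items is 8
`n_items` takes the values: 0 → 1 → 2 → 3 → 4 → 5 → 6 → 7 → 8

Answer: 8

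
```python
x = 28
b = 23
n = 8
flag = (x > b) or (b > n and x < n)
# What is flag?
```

Trace:
`x = 28` → x = 28
`b = 23` → b = 23
`n = 8` → n = 8
`flag = (x > b) or (b > n and x < n)` → flag = True
So flag = True

Answer: True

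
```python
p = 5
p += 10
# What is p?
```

Trace:
`p = 5` → p = 5
`p += 10` → p = 15
So p = 15

Answer: 15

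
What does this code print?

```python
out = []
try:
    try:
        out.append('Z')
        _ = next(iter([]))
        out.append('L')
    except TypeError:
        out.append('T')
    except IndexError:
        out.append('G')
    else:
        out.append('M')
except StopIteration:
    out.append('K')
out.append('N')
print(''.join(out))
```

Execution trace: 'Z' (try body) → 'K' (outer except StopIteration) → 'N' (after the try/except). Output: ZKN

Answer: ZKN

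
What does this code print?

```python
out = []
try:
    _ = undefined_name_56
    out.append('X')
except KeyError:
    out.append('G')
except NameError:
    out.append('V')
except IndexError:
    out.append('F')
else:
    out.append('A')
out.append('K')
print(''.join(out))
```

Execution trace: 'V' (except NameError) → 'K' (after the try/except). Output: VK

Answer: VK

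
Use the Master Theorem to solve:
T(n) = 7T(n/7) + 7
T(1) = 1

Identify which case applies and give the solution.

a=7, b=7, f(n)=7. log_7(7) = 1. Since c=0 < 1, Case 1 applies: T(n) = Θ(n^log_b(a)) = O(n).

Answer: O(n) - Case 1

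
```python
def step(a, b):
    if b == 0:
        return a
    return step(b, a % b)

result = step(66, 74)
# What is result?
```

step(66, 74) -> step(74, 66) -> step(66, 8) -> step(8, 2) -> step(2, 0) -> 2

Answer: 2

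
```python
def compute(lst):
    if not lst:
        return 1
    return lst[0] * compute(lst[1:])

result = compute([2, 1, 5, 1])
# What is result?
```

Product over [2, 1, 5, 1] = 2 * 1 * 5 * 1 = 10

Answer: 10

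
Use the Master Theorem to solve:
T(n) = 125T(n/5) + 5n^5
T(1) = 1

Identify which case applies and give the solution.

a=125, b=5, f(n)=5n^5. log_5(125) = 3. Since c=5 > 3 and the regularity condition holds (125(n/5)^5 = (125/5^5)n^5 with 125/5^5 < 1), Case 3 applies: T(n) = Θ(f(n)) = O(n^5).

Answer: O(n^5) - Case 3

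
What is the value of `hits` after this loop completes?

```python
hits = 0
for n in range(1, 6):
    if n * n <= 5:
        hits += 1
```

Count numbers where n² ≤ 5
`hits` takes the values: 0 → 1 → 2

Answer: 2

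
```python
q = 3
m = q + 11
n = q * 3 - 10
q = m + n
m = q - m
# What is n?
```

Trace:
`q = 3` → q = 3
`m = q + 11` → m = 14
`n = q * 3 - 10` → n = -1
`q = m + n` → q = 13
`m = q - m` → m = -1
So n = -1

Answer: -1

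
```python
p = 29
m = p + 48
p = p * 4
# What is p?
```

Trace:
`p = 29` → p = 29
`m = p + 48` → m = 77
`p = p * 4` → p = 116
So p = 116

Answer: 116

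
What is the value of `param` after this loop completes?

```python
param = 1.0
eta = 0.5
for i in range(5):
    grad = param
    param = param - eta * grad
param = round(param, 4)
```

Gradient descent: w = 1.0 * (1 - 0.5)^5
`param` takes the values: 1.0 → 0.5 → 0.25 → 0.125 → 0.0625 → 0.03125 → 0.0312

Answer: 0.0312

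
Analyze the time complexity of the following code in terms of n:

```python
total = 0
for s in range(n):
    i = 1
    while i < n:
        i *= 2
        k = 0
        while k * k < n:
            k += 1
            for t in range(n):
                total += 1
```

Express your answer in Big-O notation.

Each loop level contributes: n × log n × √n × n. Multiplying the contributions gives O(n^2√n log n).

Answer: O(n^2√n log n)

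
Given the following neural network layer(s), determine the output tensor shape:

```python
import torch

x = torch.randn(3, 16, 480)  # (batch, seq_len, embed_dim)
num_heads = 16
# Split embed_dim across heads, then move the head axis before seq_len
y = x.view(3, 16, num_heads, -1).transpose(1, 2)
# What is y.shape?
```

Input: (3, 16, 480) -> head_dim = 480 // 16 = 30; after view: (3, 16, 16, 30) -> after transpose(1, 2): (3, 16, 16, 30) -> Output: (3, 16, 16, 30)

Answer: (3, 16, 16, 30)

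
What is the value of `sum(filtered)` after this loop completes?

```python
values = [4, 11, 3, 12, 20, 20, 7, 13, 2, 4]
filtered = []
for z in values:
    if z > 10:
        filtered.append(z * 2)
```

Sum of doubled values > 10
`filtered` takes the values: [] → [22] → [22, 24] → [22, 24, 40] → [22, 24, 40, 40] → [22, 24, 40, 40, 26]
So `sum(filtered)` = 152

Answer: 152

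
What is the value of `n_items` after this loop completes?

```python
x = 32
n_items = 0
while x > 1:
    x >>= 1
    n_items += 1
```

Count right shifts until 1
`n_items` takes the values: 0 → 1 → 2 → 3 → 4 → 5

Answer: 5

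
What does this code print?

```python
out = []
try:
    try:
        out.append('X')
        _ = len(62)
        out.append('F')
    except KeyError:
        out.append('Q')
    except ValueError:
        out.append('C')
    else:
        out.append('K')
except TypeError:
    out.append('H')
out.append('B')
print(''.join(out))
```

Execution trace: 'X' (try body) → 'H' (outer except TypeError) → 'B' (after the try/except). Output: XHB

Answer: XHB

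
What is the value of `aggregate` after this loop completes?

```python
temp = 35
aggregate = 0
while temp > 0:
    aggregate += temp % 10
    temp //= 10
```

Sum digits of 35
`aggregate` takes the values: 0 → 5 → 8

Answer: 8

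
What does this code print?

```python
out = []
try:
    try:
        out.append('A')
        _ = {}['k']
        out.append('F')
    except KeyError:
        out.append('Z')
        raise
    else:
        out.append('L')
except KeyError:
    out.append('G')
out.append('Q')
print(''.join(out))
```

Execution trace: 'A' (inner try body) → 'Z' (inner except KeyError) → 'G' (outer except KeyError) → 'Q' (after the try/except). Output: AZGQ

Answer: AZGQ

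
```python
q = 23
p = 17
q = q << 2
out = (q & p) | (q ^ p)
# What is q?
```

Trace:
`q = 23` → q = 23
`p = 17` → p = 17
`q = q << 2` → q = 92
`out = (q & p) | (q ^ p)` → out = 93
So q = 92

Answer: 92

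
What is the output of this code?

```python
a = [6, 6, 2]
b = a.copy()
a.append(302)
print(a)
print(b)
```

Key concept: list.copy() creates independent copy.
Step by step:
`a = [6, 6, 2]` → a = [6, 6, 2]
`b = a.copy()` → b = [6, 6, 2]
`a.append(302)` → a = [6, 6, 2, 302]
`print(a)` → prints [6, 6, 2, 302]
`print(b)` → prints [6, 6, 2]

Answer:
[6, 6, 2, 302]
[6, 6, 2]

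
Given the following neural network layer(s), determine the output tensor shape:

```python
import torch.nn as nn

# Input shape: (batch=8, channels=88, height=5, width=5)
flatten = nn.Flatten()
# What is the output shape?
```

Input: (8, 88, 5, 5) -> Output: (8, 2200)

Answer: (8, 2200)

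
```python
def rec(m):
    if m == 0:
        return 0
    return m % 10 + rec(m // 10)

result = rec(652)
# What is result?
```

Sum of digits of 652: 2 + 5 + 6 = 13

Answer: 13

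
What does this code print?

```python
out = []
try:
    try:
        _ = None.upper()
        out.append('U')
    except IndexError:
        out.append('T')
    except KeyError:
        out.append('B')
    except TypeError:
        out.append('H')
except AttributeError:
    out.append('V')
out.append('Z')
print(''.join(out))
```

Execution trace: 'V' (outer except AttributeError) → 'Z' (after the try/except). Output: VZ

Answer: VZ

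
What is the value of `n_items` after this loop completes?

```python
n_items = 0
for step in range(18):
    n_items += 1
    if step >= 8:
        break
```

Loop breaks when step reaches 8, n_items is 9
`n_items` takes the values: 0 → 1 → 2 → 3 → 4 → 5 → 6 → 7 → 8 → 9

Answer: 9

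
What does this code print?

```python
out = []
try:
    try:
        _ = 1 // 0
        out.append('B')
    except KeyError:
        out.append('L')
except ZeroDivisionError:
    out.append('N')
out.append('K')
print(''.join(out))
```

Execution trace: 'N' (outer except ZeroDivisionError) → 'K' (after the try/except). Output: NK

Answer: NK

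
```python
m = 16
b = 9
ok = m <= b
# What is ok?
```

Trace:
`m = 16` → m = 16
`b = 9` → b = 9
`ok = m <= b` → ok = False
So ok = False

Answer: False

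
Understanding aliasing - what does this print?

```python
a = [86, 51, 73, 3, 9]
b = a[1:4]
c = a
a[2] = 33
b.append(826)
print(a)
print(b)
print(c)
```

Key concept: slice vs alias.
Step by step:
`a = [86, 51, 73, 3, 9]` → a = [86, 51, 73, 3, 9]
`b = a[1:4]` → b = [51, 73, 3]
`c = a` → c = [86, 51, 73, 3, 9] (same object as a)
`a[2] = 33` → a = [86, 51, 33, 3, 9] (same object as c); c = [86, 51, 33, 3, 9] (same object as a)
`b.append(826)` → b = [51, 73, 3, 826]
`print(a)` → prints [86, 51, 33, 3, 9]
`print(b)` → prints [51, 73, 3, 826]
`print(c)` → prints [86, 51, 33, 3, 9]

Answer:
[86, 51, 33, 3, 9]
[51, 73, 3, 826]
[86, 51, 33, 3, 9]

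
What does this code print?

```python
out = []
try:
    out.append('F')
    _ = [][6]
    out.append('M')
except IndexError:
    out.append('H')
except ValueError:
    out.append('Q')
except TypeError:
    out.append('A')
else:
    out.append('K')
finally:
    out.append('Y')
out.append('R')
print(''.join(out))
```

Execution trace: 'F' (try body) → 'H' (except IndexError) → 'Y' (finally) → 'R' (after the try/except). Output: FHYR

Answer: FHYR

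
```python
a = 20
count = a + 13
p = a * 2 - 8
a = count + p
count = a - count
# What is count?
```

Trace:
`a = 20` → a = 20
`count = a + 13` → count = 33
`p = a * 2 - 8` → p = 32
`a = count + p` → a = 65
`count = a - count` → count = 32
So count = 32

Answer: 32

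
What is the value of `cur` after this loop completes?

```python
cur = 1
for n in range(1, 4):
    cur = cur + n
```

Start at 1, add 1 through 3
`cur` takes the values: 1 → 2 → 4 → 7

Answer: 7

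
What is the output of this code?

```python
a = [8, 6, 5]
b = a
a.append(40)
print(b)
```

Key concept: basic list aliasing.
Step by step:
`a = [8, 6, 5]` → a = [8, 6, 5]
`b = a` → b = [8, 6, 5] (same object as a)
`a.append(40)` → a = [8, 6, 5, 40] (same object as b); b = [8, 6, 5, 40] (same object as a)
`print(b)` → prints [8, 6, 5, 40]

Answer: [8, 6, 5, 40]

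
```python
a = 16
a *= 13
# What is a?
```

Trace:
`a = 16` → a = 16
`a *= 13` → a = 208
So a = 208

Answer: 208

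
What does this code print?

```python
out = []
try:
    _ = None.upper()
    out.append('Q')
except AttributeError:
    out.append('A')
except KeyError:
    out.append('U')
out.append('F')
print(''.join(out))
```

Execution trace: 'A' (except AttributeError) → 'F' (after the try/except). Output: AF

Answer: AF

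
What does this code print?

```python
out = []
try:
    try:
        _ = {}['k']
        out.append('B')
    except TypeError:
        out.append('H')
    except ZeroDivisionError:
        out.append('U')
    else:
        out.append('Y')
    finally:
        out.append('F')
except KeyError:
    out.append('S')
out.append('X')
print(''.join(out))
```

Execution trace: 'F' (finally) → 'S' (outer except KeyError) → 'X' (after the try/except). Output: FSX

Answer: FSX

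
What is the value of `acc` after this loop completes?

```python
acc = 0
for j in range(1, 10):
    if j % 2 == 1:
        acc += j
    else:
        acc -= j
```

Add odd, subtract even
`acc` takes the values: 0 → 1 → -1 → 2 → -2 → 3 → -3 → 4 → -4 → 5

Answer: 5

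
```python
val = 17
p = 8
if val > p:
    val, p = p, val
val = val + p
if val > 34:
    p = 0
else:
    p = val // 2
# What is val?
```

Trace:
`val = 17` → val = 17
`p = 8` → p = 8
`if val > p: ...` → val > p is True → val = 8; p = 17
`val = val + p` → val = 25
`if val > 34: ...` → val > 34 is False, take else branch → p = 12
So val = 25

Answer: 25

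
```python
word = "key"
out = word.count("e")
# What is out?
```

Trace:
`word = "key"` → word = 'key'
`out = word.count("e")` → out = 1
So out = 1

Answer: 1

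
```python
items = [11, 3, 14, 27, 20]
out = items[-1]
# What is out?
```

Trace:
`items = [11, 3, 14, 27, 20]` → items = [11, 3, 14, 27, 20]
`out = items[-1]` → out = 20
So out = 20

Answer: 20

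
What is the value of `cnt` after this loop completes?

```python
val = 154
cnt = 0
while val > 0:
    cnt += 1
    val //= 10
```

Count digits by repeated division by 10
`cnt` takes the values: 0 → 1 → 2 → 3

Answer: 3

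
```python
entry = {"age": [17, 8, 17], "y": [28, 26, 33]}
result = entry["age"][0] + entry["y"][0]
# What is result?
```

Trace:
`entry = {"age": [17, 8, 17], "y": [28, 26, 33]}` → entry = {'age': [17, 8, 17], 'y': [28, 26, 33]}
`result = entry["age"][0] + entry["y"][0]` → result = 45
So result = 45

Answer: 45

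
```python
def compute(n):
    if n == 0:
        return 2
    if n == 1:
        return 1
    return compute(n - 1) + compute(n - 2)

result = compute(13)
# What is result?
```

Build up from base cases: compute(0)=2, compute(1)=1, compute(2)=3, compute(3)=4, compute(4)=7, compute(5)=11, compute(6)=18, ..., compute(13)=521

Answer: 521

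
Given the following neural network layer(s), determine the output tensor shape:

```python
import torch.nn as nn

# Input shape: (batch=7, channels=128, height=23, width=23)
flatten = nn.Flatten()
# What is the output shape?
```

Input: (7, 128, 23, 23) -> Output: (7, 67712)

Answer: (7, 67712)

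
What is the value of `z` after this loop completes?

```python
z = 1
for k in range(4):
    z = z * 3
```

Multiply by 3, 4 times: 1 * 3^4 = 81
`z` takes the values: 1 → 3 → 9 → 27 → 81

Answer: 81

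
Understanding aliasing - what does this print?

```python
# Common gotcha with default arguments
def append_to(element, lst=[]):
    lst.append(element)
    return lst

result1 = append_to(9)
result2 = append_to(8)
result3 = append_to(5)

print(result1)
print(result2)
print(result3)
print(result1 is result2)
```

Key concept: mutable default argument gotcha.
Step by step:
`result1 = append_to(9)` → result1 = [9]
`result2 = append_to(8)` → result1 = [9, 8] (same object as result2); result2 = [9, 8] (same object as result1)
`result3 = append_to(5)` → result1 = [9, 8, 5] (same object as result2, result3); result2 = [9, 8, 5] (same object as result1, result3); result3 = [9, 8, 5] (same object as result1, result2)
`print(result1)` → prints [9, 8, 5]
`print(result2)` → prints [9, 8, 5]
`print(result3)` → prints [9, 8, 5]
`print(result1 is result2)` → prints True

Answer:
[9, 8, 5]
[9, 8, 5]
[9, 8, 5]
True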